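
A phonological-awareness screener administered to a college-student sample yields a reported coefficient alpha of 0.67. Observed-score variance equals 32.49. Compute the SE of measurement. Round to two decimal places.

SD = √32.49 = 5.700
The standard error of measurement is 5.700×√(1 − 0.670) ≃ 5.700×0.574 ≃ 3.274.

3.27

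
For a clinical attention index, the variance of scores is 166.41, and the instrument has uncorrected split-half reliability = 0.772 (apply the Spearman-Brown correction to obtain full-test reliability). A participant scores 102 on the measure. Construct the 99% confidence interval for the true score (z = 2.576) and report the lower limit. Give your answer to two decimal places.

90.08

SD = √166.41 = 12.900
Spearman-Brown: r = 2(0.772) / (1 + 0.772) = 1.544 / 1.772 ≈ 0.871
The standard error of measurement is 12.900·√(1 − 0.871) ≈ 12.900·0.359 ≈ 4.627.
Half-width = 2.576·4.627 ≈ 11.920
Lower limit = 102 − 11.920 ≈ 90.080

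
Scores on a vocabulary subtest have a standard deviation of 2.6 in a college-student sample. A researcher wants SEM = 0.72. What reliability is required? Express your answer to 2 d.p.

r = 1 − (SEM / SD)² = 1 − (0.7200 / 2.6)² ≈ 1 − 0.0767 ≈ 0.9233

0.92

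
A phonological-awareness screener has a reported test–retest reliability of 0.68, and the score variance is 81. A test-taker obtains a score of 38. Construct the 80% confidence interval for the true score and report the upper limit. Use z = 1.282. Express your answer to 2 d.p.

44.53

σ = 81^(1/2) = 9.000
SEM = 9.000 × √(1 − 0.680) = 9.000 × √0.320 ≈ 9.000 × 0.566 ≈ 5.091
Half-width = 1.282×5.091 ≈ 6.527
Upper limit = 38 + 6.527 ≈ 44.527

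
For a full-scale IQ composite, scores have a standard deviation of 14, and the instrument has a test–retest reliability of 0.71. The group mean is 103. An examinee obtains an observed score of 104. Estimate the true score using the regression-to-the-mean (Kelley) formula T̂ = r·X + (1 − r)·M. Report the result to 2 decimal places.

T̂ = r·X + (1 − r)·M = 0.710·104 + 0.290·103 = 73.840 + 29.870 ≃ 103.710

103.71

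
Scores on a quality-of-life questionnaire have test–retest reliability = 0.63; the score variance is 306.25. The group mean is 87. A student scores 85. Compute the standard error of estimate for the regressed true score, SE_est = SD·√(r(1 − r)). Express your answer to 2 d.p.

8.45

SD = √306.25 ≈ 17.500
SE_est = SD * √(r(1 − r)) = 17.500 * √0.233 ≈ 17.500 * 0.483 ≈ 8.449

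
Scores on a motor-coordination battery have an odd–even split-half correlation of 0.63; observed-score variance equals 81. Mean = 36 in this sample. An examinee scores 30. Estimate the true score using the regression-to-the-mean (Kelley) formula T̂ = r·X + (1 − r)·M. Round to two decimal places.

31.36

Spearman-Brown: r = 2(0.63) / (1 + 0.63) = 1.260 / 1.630 ≃ 0.773
T̂ = r·X + (1 − r)·M = 0.773·30 + 0.227·36 = 23.190 + 8.172 ≃ 31.362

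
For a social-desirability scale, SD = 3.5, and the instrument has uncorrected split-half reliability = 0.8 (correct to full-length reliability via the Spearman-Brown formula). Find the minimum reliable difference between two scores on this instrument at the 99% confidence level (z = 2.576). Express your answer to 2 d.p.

r_full = 2·0.8 / (1 + 0.8) ≈ 0.889
SEM = 3.500 · √(1 − 0.889) = 3.500 · √0.111 ≈ 3.500 · 0.333 ≈ 1.167
SE_diff = SEM · √2 ≈ 1.167 · 1.414 ≈ 1.650
Smallest detectable difference = 2.576·1.650 ≈ 4.250

4.25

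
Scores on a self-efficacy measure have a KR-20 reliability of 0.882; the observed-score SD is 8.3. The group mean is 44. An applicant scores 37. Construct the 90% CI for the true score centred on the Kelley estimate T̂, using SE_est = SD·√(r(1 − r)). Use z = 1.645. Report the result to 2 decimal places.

[33.42, 42.23]

Estimated true score = 0.8820·37 + (1 − 0.8820)·44 ≃ 37.8260
SE_est = 8.3000·√[r(1 − r)] ≃ 2.6776
90% CI: 37.8260 ± 4.4047 ≃ (33.4213, 42.2307)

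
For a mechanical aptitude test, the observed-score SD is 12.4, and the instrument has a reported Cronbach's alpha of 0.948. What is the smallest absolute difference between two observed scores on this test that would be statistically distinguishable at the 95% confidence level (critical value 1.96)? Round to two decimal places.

SEM = 12.40000 · √(1 − 0.94800) = 12.40000 · √0.05200 ≈ 12.40000 · 0.22804 ≈ 2.82764
Standard error of the difference = 2.82764·√2 ≈ 3.99888
Smallest detectable difference = 1.96·3.99888 ≈ 7.83780

7.84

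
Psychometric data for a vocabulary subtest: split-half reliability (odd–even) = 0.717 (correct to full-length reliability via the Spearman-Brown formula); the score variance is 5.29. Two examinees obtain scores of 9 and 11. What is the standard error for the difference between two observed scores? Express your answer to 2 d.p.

SD = √5.29 = 2.300
Spearman-Brown: r = 2(0.717) / (1 + 0.717) = 1.434 / 1.717 ≈ 0.835
SEM = 2.300·√(1 − 0.835) ≈ 0.934
Standard error of the difference = 0.934·√2 ≈ 1.321

1.32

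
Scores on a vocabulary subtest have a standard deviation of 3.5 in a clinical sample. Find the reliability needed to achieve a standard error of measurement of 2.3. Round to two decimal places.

r = 1 − (SEM / SD)² = 1 − (2.300 / 3.5)² ≈ 1 − 0.432 ≈ 0.568

0.57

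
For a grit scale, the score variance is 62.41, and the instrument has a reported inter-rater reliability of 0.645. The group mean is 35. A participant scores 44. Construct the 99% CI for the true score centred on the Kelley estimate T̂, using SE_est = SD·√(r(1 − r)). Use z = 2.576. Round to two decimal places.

SD = √62.41 ≈ 7.9000
T̂ = r·X + (1 − r)·M = 0.6450*44 + 0.3550*35 = 28.3800 + 12.4250 ≈ 40.8050
SE_est = SD * √(r(1 − r)) = 7.9000 * √0.2290 ≈ 7.9000 * 0.4785 ≈ 3.7803
99% CI: 40.8050 ± 9.7379 ≈ (31.0671, 50.5429)

[31.07, 50.54]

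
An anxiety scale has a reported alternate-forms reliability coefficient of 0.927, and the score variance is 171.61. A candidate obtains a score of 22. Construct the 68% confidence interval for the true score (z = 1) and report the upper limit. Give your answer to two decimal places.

25.54

SD = √171.61 = 13.10000
SEM = 13.10000*√(1 − 0.92700) ≈ 3.53943
Half-width = 1*3.53943 ≈ 3.53943
Upper limit = 22 + 3.53943 ≈ 25.53943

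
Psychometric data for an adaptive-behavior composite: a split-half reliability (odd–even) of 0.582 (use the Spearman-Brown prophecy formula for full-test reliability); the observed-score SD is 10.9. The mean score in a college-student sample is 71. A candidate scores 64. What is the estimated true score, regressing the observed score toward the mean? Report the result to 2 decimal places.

65.85

r_full = 2·0.582 / (1 + 0.582) ≈ 0.736
T̂ = r·X + (1 − r)·M = 0.736*64 + 0.264*71 ≈ 47.090 + 18.760 ≈ 65.850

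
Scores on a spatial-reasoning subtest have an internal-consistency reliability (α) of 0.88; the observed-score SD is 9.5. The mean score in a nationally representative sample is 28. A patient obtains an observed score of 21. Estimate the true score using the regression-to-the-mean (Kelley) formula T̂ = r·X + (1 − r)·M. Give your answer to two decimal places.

T̂ = r·X + (1 − r)·M = 0.8800×21 + 0.1200×28 = 18.4800 + 3.3600 ≈ 21.8400

21.84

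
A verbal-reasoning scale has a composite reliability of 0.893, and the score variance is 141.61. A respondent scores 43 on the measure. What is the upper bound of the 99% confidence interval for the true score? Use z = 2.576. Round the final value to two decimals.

σ = 141.61^(1/2) = 11.90000
The standard error of measurement is 11.90000·√(1 − 0.89300) ≈ 11.90000·0.32711 ≈ 3.89259.
2.576 · SEM ≈ 10.02732
Upper bound: 43 + 10.02732 = 53.02732

53.03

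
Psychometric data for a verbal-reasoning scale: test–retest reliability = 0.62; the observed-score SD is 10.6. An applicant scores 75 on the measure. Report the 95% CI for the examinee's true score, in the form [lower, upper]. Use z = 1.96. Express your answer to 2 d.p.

SEM = 10.6000 · √(1 − 0.6200) = 10.6000 · √0.3800 ≈ 10.6000 · 0.6164 ≈ 6.5343
Margin = 1.96 · 6.5343 ≈ 12.8072
CI = 75 ± 12.8072 → [62.1928, 87.8072]

[62.19, 87.81]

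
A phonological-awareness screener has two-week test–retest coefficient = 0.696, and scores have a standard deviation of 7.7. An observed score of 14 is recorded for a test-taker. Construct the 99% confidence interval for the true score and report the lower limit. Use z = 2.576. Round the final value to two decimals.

SEM = 7.700 * √(1 − 0.696) = 7.700 * √0.304 ≈ 7.700 * 0.551 ≈ 4.245
2.576 * SEM ≈ 10.936
Lower bound: 14 − 10.936 = 3.064

3.06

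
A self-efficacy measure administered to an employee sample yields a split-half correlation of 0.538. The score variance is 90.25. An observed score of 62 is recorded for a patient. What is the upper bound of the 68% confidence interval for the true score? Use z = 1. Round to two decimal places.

67.21

SD = √90.25 ≈ 9.500
r_full = 2·0.538 / (1 + 0.538) ≈ 0.700
SEM = 9.500 · √(1 − 0.700) = 9.500 · √0.300 ≈ 9.500 · 0.548 ≈ 5.207
Margin = 1 · 5.207 ≈ 5.207
Upper bound: 62 + 5.207 = 67.207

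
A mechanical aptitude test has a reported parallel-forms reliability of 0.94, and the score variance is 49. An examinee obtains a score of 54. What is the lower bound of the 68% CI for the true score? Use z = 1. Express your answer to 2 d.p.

SD = √49 = 7.0000
SEM = 7.0000 · √(1 − 0.9400) = 7.0000 · √0.0600 ≈ 7.0000 · 0.2449 ≈ 1.7146
1 · SEM ≈ 1.7146
Lower limit = 54 − 1.7146 ≈ 52.2854

52.29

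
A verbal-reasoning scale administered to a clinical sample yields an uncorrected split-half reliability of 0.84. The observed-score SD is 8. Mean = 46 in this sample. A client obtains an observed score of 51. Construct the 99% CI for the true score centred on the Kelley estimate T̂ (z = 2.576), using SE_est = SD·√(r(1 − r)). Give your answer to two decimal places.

[44.76, 56.37]

Spearman-Brown: r = 2(0.84) / (1 + 0.84) = 1.6800 / 1.8400 ≈ 0.9130
Estimated true score = 0.9130×51 + (1 − 0.9130)×46 ≈ 50.5652
SE_est = 8.0000·√[r(1 − r)] ≈ 2.2542
CI = 50.5652 ± 2.576 × 2.2542 → [44.7585, 56.3720]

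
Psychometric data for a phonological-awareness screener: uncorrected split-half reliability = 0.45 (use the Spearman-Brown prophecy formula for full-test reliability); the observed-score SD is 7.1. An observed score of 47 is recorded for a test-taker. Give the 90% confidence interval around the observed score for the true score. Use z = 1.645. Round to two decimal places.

[39.81, 54.19]

Full-length reliability (Spearman-Brown) = 2(0.45)/(1+0.45) ≈ 0.621
SEM = 7.100 × √(1 − 0.621) = 7.100 × √0.379 ≈ 7.100 × 0.616 ≈ 4.373
1.645 × SEM ≈ 7.193
CI = 47 ± 7.193 → [39.807, 54.193]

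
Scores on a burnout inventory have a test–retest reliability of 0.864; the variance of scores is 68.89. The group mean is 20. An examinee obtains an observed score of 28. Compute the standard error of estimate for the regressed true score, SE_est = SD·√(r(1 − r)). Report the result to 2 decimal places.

2.85

SD = √68.89 = 8.300
SE_est = SD × √(r(1 − r)) = 8.300 × √0.118 ≈ 8.300 × 0.343 ≈ 2.845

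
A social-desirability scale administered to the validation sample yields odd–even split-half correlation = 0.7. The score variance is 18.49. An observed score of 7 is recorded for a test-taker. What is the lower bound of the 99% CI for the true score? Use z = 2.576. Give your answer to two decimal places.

2.35

SD = √18.49 = 4.30000
Spearman-Brown: r = 2(0.7) / (1 + 0.7) = 1.40000 / 1.70000 ≈ 0.82353
The standard error of measurement is 4.30000×√(1 − 0.82353) ≈ 4.30000×0.42008 ≈ 1.80636.
Half-width = 2.576×1.80636 ≈ 4.65319
Lower limit = 7 − 4.65319 ≈ 2.34681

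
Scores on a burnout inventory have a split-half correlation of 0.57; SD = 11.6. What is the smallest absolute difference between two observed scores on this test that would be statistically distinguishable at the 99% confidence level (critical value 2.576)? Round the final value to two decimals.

22.12

Spearman-Brown: r = 2(0.57) / (1 + 0.57) = 1.1400 / 1.5700 ≈ 0.7261
The standard error of measurement is 11.6000·√(1 − 0.7261) ≈ 11.6000·0.5233 ≈ 6.0708.
SE_diff = √2 · SEM ≈ 8.5853
Minimum reliable difference = 2.576 · SE_diff ≈ 2.576 · 8.5853 ≈ 22.1158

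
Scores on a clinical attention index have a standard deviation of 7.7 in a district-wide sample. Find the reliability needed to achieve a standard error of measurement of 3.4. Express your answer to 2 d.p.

Required reliability = 1 − (SEM/SD)² = 1 − 0.19497 ≈ 0.80503

0.81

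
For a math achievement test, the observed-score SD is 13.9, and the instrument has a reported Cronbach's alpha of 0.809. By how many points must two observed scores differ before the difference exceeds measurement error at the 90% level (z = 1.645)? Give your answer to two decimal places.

14.13

SEM = 13.90000*√(1 − 0.80900) ≈ 6.07479
SE_diff = SEM * √2 ≈ 6.07479 * 1.41421 ≈ 8.59105
Minimum reliable difference = 1.645 * SE_diff ≈ 1.645 * 8.59105 ≈ 14.13228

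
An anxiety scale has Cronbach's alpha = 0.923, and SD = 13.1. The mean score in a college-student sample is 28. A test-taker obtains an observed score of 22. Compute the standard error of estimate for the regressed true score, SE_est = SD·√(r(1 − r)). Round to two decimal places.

SE_est = 13.100*√(0.923*0.077) ≈ 3.492

3.49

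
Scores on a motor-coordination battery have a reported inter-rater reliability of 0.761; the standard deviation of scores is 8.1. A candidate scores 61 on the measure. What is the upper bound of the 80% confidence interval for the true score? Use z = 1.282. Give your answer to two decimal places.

66.08

SEM = 8.1000×√(1 − 0.7610) ≈ 3.9599
Margin = 1.282 × 3.9599 ≈ 5.0766
Upper limit = 61 + 5.0766 ≈ 66.0766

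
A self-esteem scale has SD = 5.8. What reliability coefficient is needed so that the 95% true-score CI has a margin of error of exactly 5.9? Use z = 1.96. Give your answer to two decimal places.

Required SEM = 5.9 / 1.96 ≃ 3.0102
Required reliability = 1 − (SEM/SD)² = 1 − 0.2694 ≃ 0.7306

0.73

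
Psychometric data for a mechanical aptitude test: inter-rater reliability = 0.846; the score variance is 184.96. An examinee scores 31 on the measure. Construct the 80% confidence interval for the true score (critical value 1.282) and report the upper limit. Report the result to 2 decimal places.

37.84

σ = 184.96^(1/2) = 13.600
SEM = 13.600*√(1 − 0.846) ≈ 5.337
Margin = 1.282 * 5.337 ≈ 6.842
Upper bound: 31 + 6.842 = 37.842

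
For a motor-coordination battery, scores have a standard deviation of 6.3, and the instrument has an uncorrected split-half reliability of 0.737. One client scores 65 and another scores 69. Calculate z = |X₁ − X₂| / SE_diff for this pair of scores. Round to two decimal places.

1.15

Full-length reliability (Spearman-Brown) = 2(0.737)/(1+0.737) ≈ 0.8486
SEM = 6.3000 × √(1 − 0.8486) = 6.3000 × √0.1514 ≈ 6.3000 × 0.3891 ≈ 2.4514
Standard error of the difference = 2.4514·√2 ≈ 3.4668
z = 4 / 3.4668 ≈ 1.1538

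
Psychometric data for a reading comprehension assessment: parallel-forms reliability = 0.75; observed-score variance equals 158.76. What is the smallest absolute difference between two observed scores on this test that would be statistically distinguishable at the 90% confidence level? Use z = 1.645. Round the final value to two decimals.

σ = 158.76^(1/2) = 12.60000
SEM = 12.60000·√(1 − 0.75000) ≈ 6.30000
Standard error of the difference = 6.30000·√2 ≈ 8.90955
Smallest detectable difference = 1.645·8.90955 ≈ 14.65620

14.66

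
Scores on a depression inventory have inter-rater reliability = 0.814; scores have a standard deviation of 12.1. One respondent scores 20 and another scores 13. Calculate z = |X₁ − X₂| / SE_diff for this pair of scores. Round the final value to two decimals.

SEM = 12.1000·√(1 − 0.8140) ≈ 5.2185
Standard error of the difference = 5.2185·√2 ≈ 7.3800
z = 7 / 7.3800 ≈ 0.9485

0.95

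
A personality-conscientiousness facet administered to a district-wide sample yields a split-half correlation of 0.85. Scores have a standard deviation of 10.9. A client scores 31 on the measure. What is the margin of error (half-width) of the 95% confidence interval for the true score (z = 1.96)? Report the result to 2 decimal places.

r_full = 2·0.85 / (1 + 0.85) ≃ 0.919
The standard error of measurement is 10.900×√(1 − 0.919) ≃ 10.900×0.285 ≃ 3.104.
Half-width = 1.96×3.104 ≃ 6.083

6.08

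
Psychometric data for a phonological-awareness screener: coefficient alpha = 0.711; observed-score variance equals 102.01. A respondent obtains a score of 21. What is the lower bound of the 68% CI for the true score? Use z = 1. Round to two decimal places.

15.57

SD = √102.01 = 10.1000
SEM = 10.1000 * √(1 − 0.7110) = 10.1000 * √0.2890 ≈ 10.1000 * 0.5376 ≈ 5.4296
Half-width = 1*5.4296 ≈ 5.4296
Lower limit = 21 − 5.4296 ≈ 15.5704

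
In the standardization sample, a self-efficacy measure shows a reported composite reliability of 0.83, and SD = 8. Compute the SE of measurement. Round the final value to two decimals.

3.30

SEM = 8.00000×√(1 − 0.83000) ≈ 3.29848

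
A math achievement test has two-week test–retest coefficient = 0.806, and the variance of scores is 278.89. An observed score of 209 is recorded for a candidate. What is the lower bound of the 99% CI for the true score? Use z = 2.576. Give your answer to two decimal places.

σ = 278.89^(1/2) = 16.70000
SEM = 16.70000 · √(1 − 0.80600) = 16.70000 · √0.19400 ≈ 16.70000 · 0.44045 ≈ 7.35559
2.576 · SEM ≈ 18.94799
Lower limit = 209 − 18.94799 ≈ 190.05201

190.05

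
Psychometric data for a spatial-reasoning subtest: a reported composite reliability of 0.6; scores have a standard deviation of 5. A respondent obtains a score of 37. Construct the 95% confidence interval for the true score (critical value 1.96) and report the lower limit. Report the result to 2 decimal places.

30.80

SEM = 5.000 × √(1 − 0.600) = 5.000 × √0.400 ≈ 5.000 × 0.632 ≈ 3.162
Margin = 1.96 × 3.162 ≈ 6.198
Lower limit = 37 − 6.198 ≈ 30.802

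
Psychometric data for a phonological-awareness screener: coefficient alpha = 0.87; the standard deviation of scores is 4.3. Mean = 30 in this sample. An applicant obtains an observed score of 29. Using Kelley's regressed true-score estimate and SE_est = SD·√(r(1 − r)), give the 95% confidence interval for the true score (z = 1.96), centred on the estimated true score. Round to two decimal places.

Estimated true score = 0.87000·29 + (1 − 0.87000)·30 ≈ 29.13000
SE_est = 4.30000·√(0.87000·0.13000) ≈ 1.44610
CI = 29.13000 ± 1.96 · 1.44610 → [26.29563, 31.96437]

[26.30, 31.96]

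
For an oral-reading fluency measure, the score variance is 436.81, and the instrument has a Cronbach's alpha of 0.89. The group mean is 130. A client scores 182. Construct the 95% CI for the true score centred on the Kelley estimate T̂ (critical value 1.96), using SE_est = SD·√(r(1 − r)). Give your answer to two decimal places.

[163.46, 189.10]

σ = 436.81^(1/2) = 20.900
Estimated true score = 0.890×182 + (1 − 0.890)×130 ≃ 176.280
SE_est = SD × √(r(1 − r)) = 20.900 × √0.098 ≃ 20.900 × 0.313 ≃ 6.539
95% CI: 176.280 ± 12.817 ≃ (163.463, 189.097)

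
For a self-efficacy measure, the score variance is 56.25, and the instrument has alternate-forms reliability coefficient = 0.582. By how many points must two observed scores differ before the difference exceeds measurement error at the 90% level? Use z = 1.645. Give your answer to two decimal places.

SD = √56.25 = 7.5000
SEM = 7.5000 × √(1 − 0.5820) = 7.5000 × √0.4180 ≈ 7.5000 × 0.6465 ≈ 4.8490
SE_diff = √2 × SEM ≈ 6.8575
Minimum reliable difference = 1.645 × SE_diff ≈ 1.645 × 6.8575 ≈ 11.2806

11.28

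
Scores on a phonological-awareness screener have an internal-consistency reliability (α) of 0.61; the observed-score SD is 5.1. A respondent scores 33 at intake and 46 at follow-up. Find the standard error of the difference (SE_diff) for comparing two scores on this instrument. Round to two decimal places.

4.50

SEM = 5.100 * √(1 − 0.610) = 5.100 * √0.390 ≈ 5.100 * 0.624 ≈ 3.185
SE_diff = √2 * SEM ≈ 4.504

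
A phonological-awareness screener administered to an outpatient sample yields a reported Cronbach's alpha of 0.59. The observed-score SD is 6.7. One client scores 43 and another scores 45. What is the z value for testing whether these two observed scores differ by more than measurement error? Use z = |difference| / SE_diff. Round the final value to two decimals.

0.33

The standard error of measurement is 6.700*√(1 − 0.590) ≈ 6.700*0.640 ≈ 4.290.
Standard error of the difference = 4.290·√2 ≈ 6.067
z = 2 / 6.067 ≈ 0.330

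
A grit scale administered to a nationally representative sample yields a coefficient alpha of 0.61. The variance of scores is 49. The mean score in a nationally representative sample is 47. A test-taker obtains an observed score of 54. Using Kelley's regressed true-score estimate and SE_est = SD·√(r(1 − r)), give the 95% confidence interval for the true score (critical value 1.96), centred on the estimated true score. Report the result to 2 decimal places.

[44.58, 57.96]

SD = √49 = 7.000
T̂ = 0.610(54) + 0.390(47) ≈ 51.270
SE_est = SD · √(r(1 − r)) = 7.000 · √0.238 ≈ 7.000 · 0.488 ≈ 3.414
CI = 51.270 ± 1.96 · 3.414 → [44.578, 57.962]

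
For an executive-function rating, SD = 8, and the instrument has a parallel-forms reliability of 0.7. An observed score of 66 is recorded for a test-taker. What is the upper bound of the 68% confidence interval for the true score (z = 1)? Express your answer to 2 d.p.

SEM = 8.000 · √(1 − 0.700) = 8.000 · √0.300 ≃ 8.000 · 0.548 ≃ 4.382
Margin = 1 · 4.382 ≃ 4.382
Upper bound: 66 + 4.382 = 70.382

70.38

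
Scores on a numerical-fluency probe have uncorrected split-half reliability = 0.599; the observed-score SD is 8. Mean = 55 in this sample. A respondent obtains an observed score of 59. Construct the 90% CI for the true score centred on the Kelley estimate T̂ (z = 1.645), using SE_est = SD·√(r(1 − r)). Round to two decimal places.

[52.29, 63.70]

r_full = 2·0.599 / (1 + 0.599) ≃ 0.7492
T̂ = 0.7492(59) + 0.2508(55) ≃ 57.9969
SE_est = SD × √(r(1 − r)) = 8.0000 × √0.1879 ≃ 8.0000 × 0.4335 ≃ 3.4677
90% CI: 57.9969 ± 5.7044 ≃ (52.2925, 63.7012)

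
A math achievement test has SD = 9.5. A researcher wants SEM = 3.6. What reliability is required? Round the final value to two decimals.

0.86

Required reliability = 1 − (SEM/SD)² = 1 − 0.144 ≈ 0.856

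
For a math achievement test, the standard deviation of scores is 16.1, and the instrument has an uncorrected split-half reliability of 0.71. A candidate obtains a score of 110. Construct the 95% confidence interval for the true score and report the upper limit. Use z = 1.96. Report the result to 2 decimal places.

123.00

Full-length reliability (Spearman-Brown) = 2(0.71)/(1+0.71) ≈ 0.8304
SEM = 16.1000×√(1 − 0.8304) ≈ 6.6302
Half-width = 1.96×6.6302 ≈ 12.9952
Upper bound: 110 + 12.9952 = 122.9952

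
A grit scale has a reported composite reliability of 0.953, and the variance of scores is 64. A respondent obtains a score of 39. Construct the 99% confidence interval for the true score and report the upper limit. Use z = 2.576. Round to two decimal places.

SD = √64 = 8.0000
SEM = 8.0000×√(1 − 0.9530) ≈ 1.7344
Half-width = 2.576×1.7344 ≈ 4.4677
Upper limit = 39 + 4.4677 ≈ 43.4677

43.47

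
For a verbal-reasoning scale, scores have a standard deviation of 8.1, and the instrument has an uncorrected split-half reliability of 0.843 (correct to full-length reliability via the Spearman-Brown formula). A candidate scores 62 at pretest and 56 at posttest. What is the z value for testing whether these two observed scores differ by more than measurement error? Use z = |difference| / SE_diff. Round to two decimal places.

r_full = 2·0.843 / (1 + 0.843) ≈ 0.9148
SEM = 8.1000×√(1 − 0.9148) ≈ 2.3641
SE_diff = √2 × SEM ≈ 3.3434
z = |62 − 56| / 3.3434 = 6 / 3.3434 ≈ 1.7946

1.79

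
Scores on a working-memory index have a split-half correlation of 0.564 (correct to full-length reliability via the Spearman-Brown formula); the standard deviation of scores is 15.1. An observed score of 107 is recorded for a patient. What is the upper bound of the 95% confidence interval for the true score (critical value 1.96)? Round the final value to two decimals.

Spearman-Brown: r = 2(0.564) / (1 + 0.564) = 1.1280 / 1.5640 ≈ 0.7212
SEM = 15.1000 * √(1 − 0.7212) = 15.1000 * √0.2788 ≈ 15.1000 * 0.5280 ≈ 7.9726
Half-width = 1.96*7.9726 ≈ 15.6264
Upper limit = 107 + 15.6264 ≈ 122.6264

122.63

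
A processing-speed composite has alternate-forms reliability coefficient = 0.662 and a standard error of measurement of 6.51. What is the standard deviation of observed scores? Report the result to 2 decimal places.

11.20

σ = SEM·(1 − r)^(−1/2) ≃ 6.51·1.7201 ≃ 11.1975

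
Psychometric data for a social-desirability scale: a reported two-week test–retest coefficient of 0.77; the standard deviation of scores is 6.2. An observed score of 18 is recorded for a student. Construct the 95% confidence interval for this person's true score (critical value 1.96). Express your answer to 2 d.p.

[12.17, 23.83]

The standard error of measurement is 6.200·√(1 − 0.770) ≈ 6.200·0.480 ≈ 2.973.
1.96 · SEM ≈ 5.828
95% CI: 18 ± 5.828 = [12.172, 23.828]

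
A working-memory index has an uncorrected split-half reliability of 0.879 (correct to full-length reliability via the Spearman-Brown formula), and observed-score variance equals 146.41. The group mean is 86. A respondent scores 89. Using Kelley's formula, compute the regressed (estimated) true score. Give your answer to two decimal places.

88.81

Spearman-Brown: r = 2(0.879) / (1 + 0.879) = 1.7580 / 1.8790 ≈ 0.9356
T̂ = 0.9356(89) + 0.0644(86) ≈ 88.8068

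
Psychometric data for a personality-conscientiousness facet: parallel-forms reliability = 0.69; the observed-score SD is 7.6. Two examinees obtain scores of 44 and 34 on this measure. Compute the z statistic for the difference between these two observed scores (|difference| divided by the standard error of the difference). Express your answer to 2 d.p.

1.67

SEM = 7.600 · √(1 − 0.690) = 7.600 · √0.310 ≈ 7.600 · 0.557 ≈ 4.232
SE_diff = SEM · √2 ≈ 4.232 · 1.414 ≈ 5.984
z = |44 − 34| / 5.984 = 10 / 5.984 ≈ 1.671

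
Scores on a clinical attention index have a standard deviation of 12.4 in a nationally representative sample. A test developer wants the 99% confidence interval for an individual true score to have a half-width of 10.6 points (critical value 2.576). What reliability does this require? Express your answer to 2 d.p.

SEM needed = half-width / z = 10.6/2.576 ≈ 4.11491
r = 1 − (SEM / SD)² = 1 − (4.11491 / 12.4)² ≈ 1 − 0.11012 ≈ 0.88988

0.89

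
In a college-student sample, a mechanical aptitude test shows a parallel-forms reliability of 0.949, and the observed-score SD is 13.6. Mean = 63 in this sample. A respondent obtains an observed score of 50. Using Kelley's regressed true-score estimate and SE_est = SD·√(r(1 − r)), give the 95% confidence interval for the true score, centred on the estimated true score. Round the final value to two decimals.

[44.80, 56.53]

T̂ = 0.9490(50) + 0.0510(63) ≈ 50.6630
SE_est = 13.6000·√[r(1 − r)] ≈ 2.9920
CI = 50.6630 ± 1.96 · 2.9920 → [44.7987, 56.5273]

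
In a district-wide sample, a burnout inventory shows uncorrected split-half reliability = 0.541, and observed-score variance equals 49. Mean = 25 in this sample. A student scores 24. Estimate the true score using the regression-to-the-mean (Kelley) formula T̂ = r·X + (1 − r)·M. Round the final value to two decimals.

Full-length reliability (Spearman-Brown) = 2(0.541)/(1+0.541) ≃ 0.702
T̂ = 0.702(24) + 0.298(25) ≃ 24.298

24.30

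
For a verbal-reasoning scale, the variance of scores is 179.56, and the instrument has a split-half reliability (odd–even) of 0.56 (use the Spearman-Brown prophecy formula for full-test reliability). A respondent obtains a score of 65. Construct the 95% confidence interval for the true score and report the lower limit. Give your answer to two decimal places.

SD = √179.56 = 13.4000
Spearman-Brown: r = 2(0.56) / (1 + 0.56) = 1.1200 / 1.5600 ≈ 0.7179
SEM = 13.4000 * √(1 − 0.7179) = 13.4000 * √0.2821 ≈ 13.4000 * 0.5311 ≈ 7.1165
Margin = 1.96 * 7.1165 ≈ 13.9484
Lower limit = 65 − 13.9484 ≈ 51.0516

51.05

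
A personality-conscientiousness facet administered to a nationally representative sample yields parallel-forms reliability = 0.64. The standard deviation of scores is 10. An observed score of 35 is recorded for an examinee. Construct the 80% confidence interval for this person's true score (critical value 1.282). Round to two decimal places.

The standard error of measurement is 10.0000·√(1 − 0.6400) ≃ 10.0000·0.6000 ≃ 6.0000.
Margin = 1.282 · 6.0000 ≃ 7.6920
80% CI: 35 ± 7.6920 = [27.3080, 42.6920]

[27.31, 42.69]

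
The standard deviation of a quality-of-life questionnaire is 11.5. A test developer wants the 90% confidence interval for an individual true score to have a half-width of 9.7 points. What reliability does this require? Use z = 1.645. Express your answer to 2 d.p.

Required SEM = 9.7 / 1.645 ≈ 5.8967
r = 1 − (5.8967/11.5)² ≈ 1 − 0.2629 ≈ 0.7371

0.74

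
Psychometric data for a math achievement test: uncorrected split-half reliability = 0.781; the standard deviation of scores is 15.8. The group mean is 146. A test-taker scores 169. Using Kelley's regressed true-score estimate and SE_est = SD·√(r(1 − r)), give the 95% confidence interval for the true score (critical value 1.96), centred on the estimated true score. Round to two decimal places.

[156.00, 176.34]

r_full = 2·0.781 / (1 + 0.781) ≈ 0.877
T̂ = r·X + (1 − r)·M = 0.877·169 + 0.123·146 ≈ 148.219 + 17.953 ≈ 166.172
SE_est = 15.800·√(0.877·0.123) ≈ 5.189
95% CI: 166.172 ± 10.170 ≈ (156.002, 176.342)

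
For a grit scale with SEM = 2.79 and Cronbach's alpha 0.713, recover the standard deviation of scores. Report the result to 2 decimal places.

σ = SEM·(1 − r)^(−1/2) ≈ 2.79*1.8666 ≈ 5.2079

5.21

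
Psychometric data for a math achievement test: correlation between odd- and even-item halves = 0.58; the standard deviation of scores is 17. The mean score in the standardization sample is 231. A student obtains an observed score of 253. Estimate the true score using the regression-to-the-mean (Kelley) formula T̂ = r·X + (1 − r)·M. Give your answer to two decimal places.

r_full = 2·0.58 / (1 + 0.58) ≈ 0.7342
T̂ = r·X + (1 − r)·M = 0.7342*253 + 0.2658*231 ≈ 185.7468 + 61.4051 ≈ 247.1519

247.15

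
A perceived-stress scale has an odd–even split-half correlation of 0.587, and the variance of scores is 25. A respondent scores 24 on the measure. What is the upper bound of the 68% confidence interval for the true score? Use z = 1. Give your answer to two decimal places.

26.55

σ = 25^(1/2) = 5.000
r_full = 2·0.587 / (1 + 0.587) ≈ 0.740
The standard error of measurement is 5.000×√(1 − 0.740) ≈ 5.000×0.510 ≈ 2.551.
Half-width = 1×2.551 ≈ 2.551
Upper bound: 24 + 2.551 = 26.551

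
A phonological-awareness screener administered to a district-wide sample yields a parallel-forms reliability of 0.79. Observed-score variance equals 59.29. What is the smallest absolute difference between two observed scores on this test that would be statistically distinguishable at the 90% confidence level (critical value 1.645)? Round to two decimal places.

σ = 59.29^(1/2) = 7.700
SEM = 7.700 × √(1 − 0.790) = 7.700 × √0.210 ≃ 7.700 × 0.458 ≃ 3.529
Standard error of the difference = 3.529·√2 ≃ 4.990
Smallest detectable difference = 1.645×4.990 ≃ 8.209

8.21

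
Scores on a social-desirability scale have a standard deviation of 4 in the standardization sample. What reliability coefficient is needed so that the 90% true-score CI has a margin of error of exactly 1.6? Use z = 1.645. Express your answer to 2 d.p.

SEM needed = half-width / z = 1.6/1.645 ≈ 0.973
r = 1 − (SEM / SD)² = 1 − (0.973 / 4)² ≈ 1 − 0.059 ≈ 0.941

0.94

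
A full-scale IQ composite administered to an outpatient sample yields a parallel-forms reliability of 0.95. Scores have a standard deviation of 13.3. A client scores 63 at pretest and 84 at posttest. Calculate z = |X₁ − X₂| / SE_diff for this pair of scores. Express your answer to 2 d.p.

4.99

The standard error of measurement is 13.30000·√(1 − 0.95000) ≈ 13.30000·0.22361 ≈ 2.97397.
SE_diff = √2 · SEM ≈ 4.20583
z = |63 − 84| / 4.20583 = 21 / 4.20583 ≈ 4.99307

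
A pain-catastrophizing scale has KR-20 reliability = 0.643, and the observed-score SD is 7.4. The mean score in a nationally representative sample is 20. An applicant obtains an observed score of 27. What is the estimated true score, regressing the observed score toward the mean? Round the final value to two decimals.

Estimated true score = 0.6430×27 + (1 − 0.6430)×20 ≈ 24.5010

24.50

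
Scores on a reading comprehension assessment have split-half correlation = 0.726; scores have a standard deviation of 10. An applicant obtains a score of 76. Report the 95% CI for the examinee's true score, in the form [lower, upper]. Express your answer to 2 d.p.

Spearman-Brown: r = 2(0.726) / (1 + 0.726) = 1.45200 / 1.72600 ≈ 0.84125
SEM = 10.00000 · √(1 − 0.84125) = 10.00000 · √0.15875 ≈ 10.00000 · 0.39843 ≈ 3.98433
Half-width = 1.96·3.98433 ≈ 7.80928
Interval: (68.19072, 83.80928)

[68.19, 83.81]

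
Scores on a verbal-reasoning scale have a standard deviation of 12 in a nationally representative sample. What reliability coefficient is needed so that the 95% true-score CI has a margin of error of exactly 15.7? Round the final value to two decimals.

Required SEM = 15.7 / 1.96 ≃ 8.010
r = 1 − (SEM / SD)² = 1 − (8.010 / 12)² ≃ 1 − 0.446 ≃ 0.554

0.55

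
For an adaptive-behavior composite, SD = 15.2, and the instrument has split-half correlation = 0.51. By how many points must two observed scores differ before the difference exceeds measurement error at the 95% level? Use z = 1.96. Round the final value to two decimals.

24.00

Spearman-Brown: r = 2(0.51) / (1 + 0.51) = 1.0200 / 1.5100 ≃ 0.6755
The standard error of measurement is 15.2000×√(1 − 0.6755) ≃ 15.2000×0.5697 ≃ 8.6587.
Standard error of the difference = 8.6587·√2 ≃ 12.2453
Smallest detectable difference = 1.96×12.2453 ≃ 24.0007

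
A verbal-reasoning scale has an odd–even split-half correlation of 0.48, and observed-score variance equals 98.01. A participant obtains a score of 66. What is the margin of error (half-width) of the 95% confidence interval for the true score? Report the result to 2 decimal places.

11.50

SD = √98.01 = 9.900
Full-length reliability (Spearman-Brown) = 2(0.48)/(1+0.48) ≈ 0.649
The standard error of measurement is 9.900*√(1 − 0.649) ≈ 9.900*0.593 ≈ 5.868.
1.96 * SEM ≈ 11.502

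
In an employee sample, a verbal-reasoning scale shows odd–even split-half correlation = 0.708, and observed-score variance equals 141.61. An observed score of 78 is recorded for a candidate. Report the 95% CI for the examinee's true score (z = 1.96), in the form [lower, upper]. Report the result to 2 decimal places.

σ = 141.61^(1/2) = 11.9000
Spearman-Brown: r = 2(0.708) / (1 + 0.708) = 1.4160 / 1.7080 ≃ 0.8290
SEM = 11.9000 * √(1 − 0.8290) = 11.9000 * √0.1710 ≃ 11.9000 * 0.4135 ≃ 4.9203
1.96 * SEM ≃ 9.6439
Interval: (68.3561, 87.6439)

[68.36, 87.64]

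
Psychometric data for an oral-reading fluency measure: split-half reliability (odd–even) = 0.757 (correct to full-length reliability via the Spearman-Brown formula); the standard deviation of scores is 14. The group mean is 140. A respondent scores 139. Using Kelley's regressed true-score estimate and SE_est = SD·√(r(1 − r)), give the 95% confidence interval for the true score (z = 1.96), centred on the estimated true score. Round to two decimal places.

Full-length reliability (Spearman-Brown) = 2(0.757)/(1+0.757) ≈ 0.862
Estimated true score = 0.862*139 + (1 − 0.862)*140 ≈ 139.138
SE_est = 14.000*√(0.862*0.138) ≈ 4.833
95% CI: 139.138 ± 9.473 ≈ (129.666, 148.611)

[129.67, 148.61]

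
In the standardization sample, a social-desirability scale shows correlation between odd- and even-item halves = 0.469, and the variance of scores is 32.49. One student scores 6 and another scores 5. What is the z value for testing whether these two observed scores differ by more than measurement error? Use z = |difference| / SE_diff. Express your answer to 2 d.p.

0.21

σ = 32.49^(1/2) = 5.700
r_full = 2·0.469 / (1 + 0.469) ≈ 0.639
SEM = 5.700 × √(1 − 0.639) = 5.700 × √0.361 ≈ 5.700 × 0.601 ≈ 3.427
SE_diff = √2 × SEM ≈ 4.846
z = |6 − 5| / 4.846 = 1 / 4.846 ≈ 0.206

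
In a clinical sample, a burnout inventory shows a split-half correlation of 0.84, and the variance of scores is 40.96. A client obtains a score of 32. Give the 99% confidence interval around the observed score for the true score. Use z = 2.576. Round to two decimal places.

[27.14, 36.86]

SD = √40.96 = 6.40000
r_full = 2·0.84 / (1 + 0.84) ≈ 0.91304
The standard error of measurement is 6.40000×√(1 − 0.91304) ≈ 6.40000×0.29488 ≈ 1.88726.
Half-width = 2.576×1.88726 ≈ 4.86157
CI = 32 ± 4.86157 → [27.13843, 36.86157]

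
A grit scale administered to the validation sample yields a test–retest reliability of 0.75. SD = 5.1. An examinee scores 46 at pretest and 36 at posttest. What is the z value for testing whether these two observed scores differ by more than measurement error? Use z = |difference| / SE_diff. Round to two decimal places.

SEM = 5.100 * √(1 − 0.750) = 5.100 * √0.250 ≈ 5.100 * 0.500 ≈ 2.550
SE_diff = √2 * SEM ≈ 3.606
z = |46 − 36| / 3.606 = 10 / 3.606 ≈ 2.773

2.77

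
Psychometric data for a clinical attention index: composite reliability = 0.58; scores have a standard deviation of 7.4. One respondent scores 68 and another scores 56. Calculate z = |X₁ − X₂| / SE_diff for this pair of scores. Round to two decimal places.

1.77

The standard error of measurement is 7.400*√(1 − 0.580) ≈ 7.400*0.648 ≈ 4.796.
Standard error of the difference = 4.796·√2 ≈ 6.782
z = 12 / 6.782 ≈ 1.769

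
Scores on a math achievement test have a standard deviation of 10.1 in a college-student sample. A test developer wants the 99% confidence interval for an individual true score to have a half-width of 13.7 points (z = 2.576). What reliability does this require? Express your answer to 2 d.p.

0.72

Required SEM = 13.7 / 2.576 ≈ 5.3183
r = 1 − (5.3183/10.1)² ≈ 1 − 0.2773 ≈ 0.7227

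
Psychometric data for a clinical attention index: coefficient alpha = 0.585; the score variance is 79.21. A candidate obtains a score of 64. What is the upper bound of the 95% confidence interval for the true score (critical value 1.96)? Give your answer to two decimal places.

75.24

SD = √79.21 = 8.900
The standard error of measurement is 8.900·√(1 − 0.585) ≈ 8.900·0.644 ≈ 5.733.
Margin = 1.96 · 5.733 ≈ 11.238
Upper limit = 64 + 11.238 ≈ 75.238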